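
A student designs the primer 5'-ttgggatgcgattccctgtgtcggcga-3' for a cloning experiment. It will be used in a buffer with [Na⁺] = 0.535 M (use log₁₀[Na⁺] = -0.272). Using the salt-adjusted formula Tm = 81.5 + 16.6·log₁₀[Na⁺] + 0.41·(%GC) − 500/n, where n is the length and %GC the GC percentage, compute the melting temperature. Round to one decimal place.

82.8°C

Length n = 27. Counting bases: G=10, C=6, A=3, T=8
G+C = 16, so %GC = 16/27 × 100 = 59.259%
Salt term: 16.6 × (-0.272) = -4.515
GC term: 0.41 × 59.259 = 24.296; length term: −500/27 = −18.519
Tm = 81.5 + (-4.515) + 24.296 − 18.519 = 82.762 → 82.8°C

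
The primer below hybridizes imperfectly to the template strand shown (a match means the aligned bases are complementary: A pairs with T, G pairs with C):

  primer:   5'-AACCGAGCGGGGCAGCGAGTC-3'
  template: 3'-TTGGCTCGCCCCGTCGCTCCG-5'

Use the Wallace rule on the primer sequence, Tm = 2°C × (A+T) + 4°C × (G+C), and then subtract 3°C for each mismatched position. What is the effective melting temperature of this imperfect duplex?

69°C

Primer base counts: A=5, T=1, G=9, C=6 → A+T=6, G+C=15
Perfect-match Tm = 2(6) + 4(15) = 12 + 60 = 72°C
Mismatches (positions where the bases are not complementary): 1 (at position 20)
Effective Tm = 72 − 1×3 = 72 − 3 = 69°C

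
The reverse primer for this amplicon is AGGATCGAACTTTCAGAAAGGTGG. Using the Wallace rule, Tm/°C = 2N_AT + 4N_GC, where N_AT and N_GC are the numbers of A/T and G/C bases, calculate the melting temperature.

70°C

T=5, C=3, G=8, A=8
So N_AT = 13 and N_GC = 11.
Tm = 2×13 + 4×11 = 70°C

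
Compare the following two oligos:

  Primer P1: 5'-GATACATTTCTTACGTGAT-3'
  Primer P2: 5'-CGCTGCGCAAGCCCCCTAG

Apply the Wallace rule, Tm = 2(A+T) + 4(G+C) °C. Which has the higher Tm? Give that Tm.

Primer P2, 66°C

Primer P1: A+T=13, G+C=6 → Tm = 2(13)+4(6) = 50°C
Primer P2: A+T=5, G+C=14 → Tm = 2(5)+4(14) = 66°C
50°C vs 66°C → primer P2 is higher.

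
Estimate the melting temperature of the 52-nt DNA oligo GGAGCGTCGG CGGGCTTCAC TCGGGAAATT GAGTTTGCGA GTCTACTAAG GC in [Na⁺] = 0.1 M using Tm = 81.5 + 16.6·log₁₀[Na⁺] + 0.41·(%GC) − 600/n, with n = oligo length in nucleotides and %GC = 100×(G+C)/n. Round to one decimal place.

Length n = 52. Counting bases: T=12, G=19, C=11, A=10
G+C = 30, so %GC = 30/52 × 100 = 57.692%
Salt term: 16.6 × (-1) = -16.6
GC term: 0.41 × 57.692 = 23.654; length term: −600/52 = −11.538
Tm = 81.5 + (-16.6) + 23.654 − 11.538 = 77.016 → 77.0°C

77.0°C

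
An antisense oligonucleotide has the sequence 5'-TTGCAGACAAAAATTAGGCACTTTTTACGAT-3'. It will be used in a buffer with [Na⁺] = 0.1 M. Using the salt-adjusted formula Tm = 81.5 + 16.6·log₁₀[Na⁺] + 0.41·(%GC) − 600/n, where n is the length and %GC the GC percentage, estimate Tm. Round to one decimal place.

58.8°C

Length n = 31. Base counts: G=5, A=11, T=10, C=5
G+C = 10, so %GC = 10/31 × 100 = 32.258%
Salt term: 16.6 × (-1) = -16.6
GC term: 0.41 × 32.258 = 13.226; length term: −600/31 = −19.355
Tm = 81.5 + (-16.6) + 13.226 − 19.355 = 58.771 → 58.8°C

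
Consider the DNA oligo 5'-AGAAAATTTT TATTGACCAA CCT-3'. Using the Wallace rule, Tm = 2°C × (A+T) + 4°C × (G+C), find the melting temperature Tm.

58°C

Counting bases: G=2, T=8, C=4, A=9
AT pairs contribute 17, GC pairs contribute 6.
Tm = 2×17 + 4×6 = 58°C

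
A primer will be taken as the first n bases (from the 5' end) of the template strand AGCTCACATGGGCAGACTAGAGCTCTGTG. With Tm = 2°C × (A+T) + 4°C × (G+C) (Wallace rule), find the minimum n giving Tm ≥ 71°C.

First 22 bases: AGCTCACATGGGCAGACTAGAG → Tm = 68°C (< 71°C)
First 23 bases: AGCTCACATGGGCAGACTAGAGC → Tm = 72°C (≥ 71°C)
Since every base adds ≥2°C, Tm only increases with n, so the threshold is first crossed at n = 23.

n = 23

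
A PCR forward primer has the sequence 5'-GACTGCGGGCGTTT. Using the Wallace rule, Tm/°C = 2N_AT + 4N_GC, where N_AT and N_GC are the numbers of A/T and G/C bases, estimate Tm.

46°C

Counting bases: T=4, A=1, G=6, C=3
A+T = 5, G+C = 9
Tm = 4·9 + 2·5 = 36 + 10 = 46°C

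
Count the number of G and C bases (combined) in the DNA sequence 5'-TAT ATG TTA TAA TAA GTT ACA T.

Scanning the sequence gives T=10, C=1, G=2, A=9.
G+C = 2 + 1 = 3

3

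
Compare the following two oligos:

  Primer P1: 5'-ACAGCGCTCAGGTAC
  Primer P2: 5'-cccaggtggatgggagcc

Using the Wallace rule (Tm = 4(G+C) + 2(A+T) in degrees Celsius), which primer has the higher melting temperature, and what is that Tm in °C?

Primer P2, 62°C

Primer P1: A+T=6, G+C=9 → Tm = 2(6)+4(9) = 48°C
Primer P2: A+T=5, G+C=13 → Tm = 2(5)+4(13) = 62°C
48°C vs 62°C → primer P2 is higher.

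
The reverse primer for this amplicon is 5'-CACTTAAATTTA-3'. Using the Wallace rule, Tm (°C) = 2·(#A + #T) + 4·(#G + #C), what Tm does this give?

Counting bases: T=5, A=5, G=0, C=2
So N_AT = 10 and N_GC = 2.
Tm = 2×10 + 4×2 = 28°C

28°C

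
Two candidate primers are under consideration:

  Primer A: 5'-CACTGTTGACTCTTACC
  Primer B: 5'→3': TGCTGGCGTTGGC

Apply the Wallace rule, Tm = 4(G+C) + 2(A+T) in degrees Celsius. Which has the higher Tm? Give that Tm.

Primer A, 50°C

Primer A: A+T=9, G+C=8 → Tm = 2(9)+4(8) = 50°C
Primer B: A+T=4, G+C=9 → Tm = 2(4)+4(9) = 44°C
50°C vs 44°C → primer A is higher.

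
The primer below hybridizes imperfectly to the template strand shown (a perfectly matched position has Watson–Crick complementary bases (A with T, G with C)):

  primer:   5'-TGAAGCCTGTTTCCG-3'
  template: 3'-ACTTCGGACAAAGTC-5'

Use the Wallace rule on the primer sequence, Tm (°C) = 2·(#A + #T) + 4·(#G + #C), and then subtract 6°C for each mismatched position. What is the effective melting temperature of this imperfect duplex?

Primer base counts: A=2, T=5, G=4, C=4 → A+T=7, G+C=8
Perfect-match Tm = 2(7) + 4(8) = 14 + 32 = 46°C
Mismatches (positions where the bases are not complementary): 1 (at position 14)
Effective Tm = 46 − 1×6 = 46 − 6 = 40°C

40°C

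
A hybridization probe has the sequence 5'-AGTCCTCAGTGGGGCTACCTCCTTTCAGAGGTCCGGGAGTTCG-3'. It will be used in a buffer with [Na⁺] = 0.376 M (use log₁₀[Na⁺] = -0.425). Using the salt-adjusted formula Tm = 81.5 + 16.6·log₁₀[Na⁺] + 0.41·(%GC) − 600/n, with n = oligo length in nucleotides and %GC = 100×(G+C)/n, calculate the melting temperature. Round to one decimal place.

Length n = 43. Counting bases: T=11, A=6, G=14, C=12
G+C = 26, so %GC = 26/43 × 100 = 60.465%
Salt term: 16.6 × (-0.425) = -7.055
GC term: 0.41 × 60.465 = 24.791; length term: −600/43 = −13.953
Tm = 81.5 + (-7.055) + 24.791 − 13.953 = 85.283 → 85.3°C

85.3°C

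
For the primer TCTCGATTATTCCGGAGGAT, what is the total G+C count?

T=7, G=5, A=4, C=4
Total G or C: 5 + 4 = 9

9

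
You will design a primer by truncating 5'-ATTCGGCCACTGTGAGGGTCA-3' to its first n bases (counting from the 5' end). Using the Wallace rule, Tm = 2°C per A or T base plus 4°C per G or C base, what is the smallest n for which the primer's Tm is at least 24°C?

First 7 bases: ATTCGGC → Tm = 22°C (< 24°C)
First 8 bases: ATTCGGCC → Tm = 26°C (≥ 24°C)
Since every base adds ≥2°C, Tm only increases with n, so the threshold is first crossed at n = 8.

n = 8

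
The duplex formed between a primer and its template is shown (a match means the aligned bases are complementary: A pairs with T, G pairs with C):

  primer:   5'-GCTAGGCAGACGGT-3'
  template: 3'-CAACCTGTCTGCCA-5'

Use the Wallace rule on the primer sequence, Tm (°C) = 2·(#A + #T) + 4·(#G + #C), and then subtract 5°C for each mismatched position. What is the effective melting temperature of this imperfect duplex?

31°C

Primer base counts: A=3, T=2, G=6, C=3 → A+T=5, G+C=9
Perfect-match Tm = 2(5) + 4(9) = 10 + 36 = 46°C
Mismatches (positions where the bases are not complementary): 3 (at positions 2, 4, 6)
Effective Tm = 46 − 3×5 = 46 − 15 = 31°C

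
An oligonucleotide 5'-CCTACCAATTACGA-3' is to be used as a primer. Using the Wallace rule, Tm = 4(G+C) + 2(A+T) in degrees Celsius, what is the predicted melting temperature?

40°C

Scanning the sequence gives C=5, T=3, A=5, G=1.
AT pairs contribute 8, GC pairs contribute 6.
Tm = 2×8 + 4×6 = 40°C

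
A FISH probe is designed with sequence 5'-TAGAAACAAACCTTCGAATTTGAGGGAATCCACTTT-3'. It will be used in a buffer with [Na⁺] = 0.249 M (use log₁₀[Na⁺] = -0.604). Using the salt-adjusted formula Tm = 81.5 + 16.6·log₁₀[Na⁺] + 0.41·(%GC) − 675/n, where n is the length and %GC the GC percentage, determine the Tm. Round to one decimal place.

67.5°C

Length n = 36. Base counts: A=13, G=6, T=10, C=7
G+C = 13, so %GC = 13/36 × 100 = 36.111%
Salt term: 16.6 × (-0.604) = -10.026
GC term: 0.41 × 36.111 = 14.806; length term: −675/36 = −18.75
Tm = 81.5 + (-10.026) + 14.806 − 18.75 = 67.53 → 67.5°C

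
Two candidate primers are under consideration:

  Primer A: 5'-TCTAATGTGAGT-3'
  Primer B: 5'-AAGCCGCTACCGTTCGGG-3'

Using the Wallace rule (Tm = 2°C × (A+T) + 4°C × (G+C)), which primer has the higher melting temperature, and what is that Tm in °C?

Primer A: A+T=8, G+C=4 → Tm = 2(8)+4(4) = 32°C
Primer B: A+T=6, G+C=12 → Tm = 2(6)+4(12) = 60°C
32°C vs 60°C → primer B is higher.

Primer B, 60°C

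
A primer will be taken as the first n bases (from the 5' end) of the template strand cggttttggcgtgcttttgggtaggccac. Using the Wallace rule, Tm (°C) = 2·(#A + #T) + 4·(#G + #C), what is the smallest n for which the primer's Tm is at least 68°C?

First 21 bases: CGGTTTTGGCGTGCTTTTGGG → Tm = 66°C (< 68°C)
First 22 bases: CGGTTTTGGCGTGCTTTTGGGT → Tm = 68°C (≥ 68°C)
Each additional base adds 2°C (A/T) or 4°C (G/C), so Tm is non-decreasing in n; n = 22 is the first length to reach 68°C.

n = 22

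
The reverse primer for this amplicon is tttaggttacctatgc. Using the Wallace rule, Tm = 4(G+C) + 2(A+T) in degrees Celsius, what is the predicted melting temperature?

Scanning the sequence gives T=7, G=3, C=3, A=3.
A+T = 10, G+C = 6
Tm = 2(10) + 4(6) = 20 + 24 = 44°C

44°C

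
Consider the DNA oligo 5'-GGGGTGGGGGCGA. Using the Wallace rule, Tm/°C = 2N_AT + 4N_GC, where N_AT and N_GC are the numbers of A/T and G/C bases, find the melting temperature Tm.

48°C

Base counts: C=1, G=10, T=1, A=1
AT pairs contribute 2, GC pairs contribute 11.
Tm = 2×2 + 4×11 = 48°C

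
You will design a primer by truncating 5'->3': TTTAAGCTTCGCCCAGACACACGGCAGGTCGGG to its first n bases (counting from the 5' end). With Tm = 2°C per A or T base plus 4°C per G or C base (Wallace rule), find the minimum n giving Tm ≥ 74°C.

n = 24

First 23 bases: TTTAAGCTTCGCCCAGACACACG → Tm = 70°C (< 74°C)
First 24 bases: TTTAAGCTTCGCCCAGACACACGG → Tm = 74°C (≥ 74°C)
Each additional base adds 2°C (A/T) or 4°C (G/C), so Tm is non-decreasing in n; n = 24 is the first length to reach 74°C.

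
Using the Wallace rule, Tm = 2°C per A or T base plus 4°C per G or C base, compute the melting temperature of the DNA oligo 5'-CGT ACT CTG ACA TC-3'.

Scanning the sequence gives G=2, A=3, T=4, C=5.
So N_AT = 7 and N_GC = 7.
Tm = 4·7 + 2·7 = 28 + 14 = 42°C

42°C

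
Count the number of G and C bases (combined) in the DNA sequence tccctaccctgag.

Base counts: T=3, C=6, G=2, A=2
G+C = 2 + 6 = 8

8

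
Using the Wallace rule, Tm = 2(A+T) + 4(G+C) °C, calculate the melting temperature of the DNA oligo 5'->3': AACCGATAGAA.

30°C

Scanning the sequence gives T=1, C=2, G=2, A=6.
A+T = 7, G+C = 4
Tm = 2×7 + 4×4 = 30°C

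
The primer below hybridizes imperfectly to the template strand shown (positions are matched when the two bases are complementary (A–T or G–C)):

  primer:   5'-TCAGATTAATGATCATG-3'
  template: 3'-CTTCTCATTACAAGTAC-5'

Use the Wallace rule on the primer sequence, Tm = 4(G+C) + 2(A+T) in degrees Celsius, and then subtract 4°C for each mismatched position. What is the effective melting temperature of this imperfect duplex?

Primer base counts: A=6, T=6, G=3, C=2 → A+T=12, G+C=5
Perfect-match Tm = 2(12) + 4(5) = 24 + 20 = 44°C
Mismatches (positions where the bases are not complementary): 4 (at positions 1, 2, 6, 12)
Effective Tm = 44 − 4×4 = 44 − 16 = 28°C

28°C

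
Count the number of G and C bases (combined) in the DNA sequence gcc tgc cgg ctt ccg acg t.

14

Base counts: T=4, G=6, A=1, C=8
G+C = 6 + 8 = 14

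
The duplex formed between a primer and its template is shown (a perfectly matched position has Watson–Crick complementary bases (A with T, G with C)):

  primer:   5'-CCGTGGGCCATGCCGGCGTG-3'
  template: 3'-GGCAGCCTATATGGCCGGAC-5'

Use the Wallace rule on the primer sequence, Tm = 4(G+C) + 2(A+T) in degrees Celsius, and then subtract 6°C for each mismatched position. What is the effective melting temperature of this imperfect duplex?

42°C

Primer base counts: A=1, T=3, G=9, C=7 → A+T=4, G+C=16
Perfect-match Tm = 2(4) + 4(16) = 8 + 64 = 72°C
Mismatches (positions where the bases are not complementary): 5 (at positions 5, 8, 9, 12, 18)
Effective Tm = 72 − 5×6 = 72 − 30 = 42°C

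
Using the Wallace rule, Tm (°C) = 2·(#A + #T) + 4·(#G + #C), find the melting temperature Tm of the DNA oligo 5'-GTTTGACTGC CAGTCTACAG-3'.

Counting bases: G=5, C=5, T=6, A=4
AT pairs contribute 10, GC pairs contribute 10.
Tm = 2(10) + 4(10) = 20 + 40 = 60°C

60°C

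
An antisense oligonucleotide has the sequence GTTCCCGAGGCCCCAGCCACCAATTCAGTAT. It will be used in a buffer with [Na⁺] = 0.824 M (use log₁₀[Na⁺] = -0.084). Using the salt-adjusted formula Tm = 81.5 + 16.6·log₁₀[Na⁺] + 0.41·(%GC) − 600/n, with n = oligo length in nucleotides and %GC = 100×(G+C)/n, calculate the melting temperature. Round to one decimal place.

Length n = 31. Scanning the sequence gives C=12, A=7, T=6, G=6.
G+C = 18, so %GC = 18/31 × 100 = 58.065%
Salt term: 16.6 × (-0.084) = -1.394
GC term: 0.41 × 58.065 = 23.807; length term: −600/31 = −19.355
Tm = 81.5 + (-1.394) + 23.807 − 19.355 = 84.558 → 84.6°C

84.6°C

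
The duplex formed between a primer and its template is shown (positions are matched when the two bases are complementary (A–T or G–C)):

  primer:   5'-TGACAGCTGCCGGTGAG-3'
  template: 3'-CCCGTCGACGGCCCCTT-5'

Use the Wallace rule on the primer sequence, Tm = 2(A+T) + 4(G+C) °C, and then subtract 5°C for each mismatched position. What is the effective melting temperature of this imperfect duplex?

36°C

Primer base counts: A=3, T=3, G=7, C=4 → A+T=6, G+C=11
Perfect-match Tm = 2(6) + 4(11) = 12 + 44 = 56°C
Mismatches (positions where the bases are not complementary): 4 (at positions 1, 3, 14, 17)
Effective Tm = 56 − 4×5 = 56 − 20 = 36°C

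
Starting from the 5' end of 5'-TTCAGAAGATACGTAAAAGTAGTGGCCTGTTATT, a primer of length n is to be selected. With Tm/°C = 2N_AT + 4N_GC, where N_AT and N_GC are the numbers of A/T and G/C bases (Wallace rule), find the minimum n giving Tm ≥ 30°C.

n = 12

First 11 bases: TTCAGAAGATA → Tm = 28°C (< 30°C)
First 12 bases: TTCAGAAGATAC → Tm = 32°C (≥ 30°C)
Since every base adds ≥2°C, Tm only increases with n, so the threshold is first crossed at n = 12.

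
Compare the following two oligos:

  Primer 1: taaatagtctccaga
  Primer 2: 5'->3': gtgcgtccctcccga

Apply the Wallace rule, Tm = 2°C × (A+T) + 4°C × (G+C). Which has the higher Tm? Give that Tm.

Primer 1: A+T=10, G+C=5 → Tm = 2(10)+4(5) = 40°C
Primer 2: A+T=4, G+C=11 → Tm = 2(4)+4(11) = 52°C
40°C vs 52°C → primer 2 is higher.

Primer 2, 52°C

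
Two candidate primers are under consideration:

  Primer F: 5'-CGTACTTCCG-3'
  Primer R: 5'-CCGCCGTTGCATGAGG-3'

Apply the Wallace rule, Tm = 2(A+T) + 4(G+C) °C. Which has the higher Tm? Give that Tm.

Primer F: A+T=4, G+C=6 → Tm = 2(4)+4(6) = 32°C
Primer R: A+T=5, G+C=11 → Tm = 2(5)+4(11) = 54°C
32°C vs 54°C → primer R is higher.

Primer R, 54°C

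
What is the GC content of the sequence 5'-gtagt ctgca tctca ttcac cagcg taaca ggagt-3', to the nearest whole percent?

49%

Base counts: G=8, T=9, A=9, C=9
G+C = 8 + 9 = 17 out of 35 bases
%GC = 17/35 × 100 = 48.57% ≈ 49%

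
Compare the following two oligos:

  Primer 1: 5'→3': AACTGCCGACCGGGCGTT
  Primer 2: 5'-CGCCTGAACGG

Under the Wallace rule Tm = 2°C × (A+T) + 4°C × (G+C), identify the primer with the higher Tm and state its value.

Primer 1: A+T=6, G+C=12 → Tm = 2(6)+4(12) = 60°C
Primer 2: A+T=3, G+C=8 → Tm = 2(3)+4(8) = 38°C
60°C vs 38°C → primer 1 is higher.

Primer 1, 60°C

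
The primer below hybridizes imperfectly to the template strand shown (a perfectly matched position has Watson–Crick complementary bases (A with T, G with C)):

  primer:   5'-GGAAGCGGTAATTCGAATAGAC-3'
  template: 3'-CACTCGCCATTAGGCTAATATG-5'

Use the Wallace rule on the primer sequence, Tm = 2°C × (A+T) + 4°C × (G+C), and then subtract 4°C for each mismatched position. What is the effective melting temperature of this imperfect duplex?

Primer base counts: A=8, T=4, G=7, C=3 → A+T=12, G+C=10
Perfect-match Tm = 2(12) + 4(10) = 24 + 40 = 64°C
Mismatches (positions where the bases are not complementary): 5 (at positions 2, 3, 13, 17, 20)
Effective Tm = 64 − 5×4 = 64 − 20 = 44°C

44°C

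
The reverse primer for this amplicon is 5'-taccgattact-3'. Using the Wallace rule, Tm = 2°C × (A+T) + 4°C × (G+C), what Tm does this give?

30°C

A=3, T=4, G=1, C=3
So N_AT = 7 and N_GC = 4.
Tm = 2(7) + 4(4) = 14 + 16 = 30°C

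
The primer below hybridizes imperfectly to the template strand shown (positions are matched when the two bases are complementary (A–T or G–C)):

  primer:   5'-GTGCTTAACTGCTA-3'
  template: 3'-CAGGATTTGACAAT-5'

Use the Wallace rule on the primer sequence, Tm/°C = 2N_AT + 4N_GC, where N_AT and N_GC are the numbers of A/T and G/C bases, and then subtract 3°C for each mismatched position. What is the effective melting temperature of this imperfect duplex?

Primer base counts: A=3, T=5, G=3, C=3 → A+T=8, G+C=6
Perfect-match Tm = 2(8) + 4(6) = 16 + 24 = 40°C
Mismatches (positions where the bases are not complementary): 3 (at positions 3, 6, 12)
Effective Tm = 40 − 3×3 = 40 − 9 = 31°C

31°C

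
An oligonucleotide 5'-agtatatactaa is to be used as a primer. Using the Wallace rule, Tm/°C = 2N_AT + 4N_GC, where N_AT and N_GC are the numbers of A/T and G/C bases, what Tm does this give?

28°C

Scanning the sequence gives T=4, A=6, G=1, C=1.
So N_AT = 10 and N_GC = 2.
Tm = 4·2 + 2·10 = 8 + 20 = 28°C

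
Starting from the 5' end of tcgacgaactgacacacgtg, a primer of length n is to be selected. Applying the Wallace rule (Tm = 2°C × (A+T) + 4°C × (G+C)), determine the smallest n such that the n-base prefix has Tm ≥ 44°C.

First 14 bases: TCGACGAACTGACA → Tm = 42°C (< 44°C)
First 15 bases: TCGACGAACTGACAC → Tm = 46°C (≥ 44°C)
Each additional base adds 2°C (A/T) or 4°C (G/C), so Tm is non-decreasing in n; n = 15 is the first length to reach 44°C.

n = 15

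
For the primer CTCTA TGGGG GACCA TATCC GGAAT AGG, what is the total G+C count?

15

Scanning the sequence gives T=6, C=6, A=7, G=9.
G+C = 9 + 6 = 15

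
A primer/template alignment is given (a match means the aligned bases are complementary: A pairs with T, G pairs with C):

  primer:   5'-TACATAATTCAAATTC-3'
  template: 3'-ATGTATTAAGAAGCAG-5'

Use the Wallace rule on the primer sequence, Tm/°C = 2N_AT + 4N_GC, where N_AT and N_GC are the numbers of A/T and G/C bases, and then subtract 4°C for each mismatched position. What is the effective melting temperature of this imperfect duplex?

Primer base counts: A=7, T=6, G=0, C=3 → A+T=13, G+C=3
Perfect-match Tm = 2(13) + 4(3) = 26 + 12 = 38°C
Mismatches (positions where the bases are not complementary): 4 (at positions 11, 12, 13, 14)
Effective Tm = 38 − 4×4 = 38 − 16 = 22°C

22°C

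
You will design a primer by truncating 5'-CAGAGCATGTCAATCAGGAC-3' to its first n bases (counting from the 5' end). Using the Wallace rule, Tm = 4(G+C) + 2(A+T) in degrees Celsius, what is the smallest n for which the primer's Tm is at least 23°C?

First 7 bases: CAGAGCA → Tm = 22°C (< 23°C)
First 8 bases: CAGAGCAT → Tm = 24°C (≥ 23°C)
Since every base adds ≥2°C, Tm only increases with n, so the threshold is first crossed at n = 8.

n = 8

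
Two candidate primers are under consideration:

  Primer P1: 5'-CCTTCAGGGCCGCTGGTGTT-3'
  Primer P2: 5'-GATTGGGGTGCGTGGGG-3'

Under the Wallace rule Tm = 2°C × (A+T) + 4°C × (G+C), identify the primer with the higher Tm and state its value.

Primer P1: A+T=7, G+C=13 → Tm = 2(7)+4(13) = 66°C
Primer P2: A+T=5, G+C=12 → Tm = 2(5)+4(12) = 58°C
66°C vs 58°C → primer P1 is higher.

Primer P1, 66°C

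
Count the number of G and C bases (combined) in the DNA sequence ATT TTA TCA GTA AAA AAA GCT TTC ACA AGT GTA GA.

9

Scanning the sequence gives T=11, C=4, A=15, G=5.
Total G or C: 5 + 4 = 9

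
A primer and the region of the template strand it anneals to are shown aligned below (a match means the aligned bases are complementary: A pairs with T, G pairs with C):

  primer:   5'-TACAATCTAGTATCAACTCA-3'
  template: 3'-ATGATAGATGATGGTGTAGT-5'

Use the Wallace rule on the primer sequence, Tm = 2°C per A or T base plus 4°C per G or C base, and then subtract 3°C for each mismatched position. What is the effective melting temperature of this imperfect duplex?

37°C

Primer base counts: A=8, T=6, G=1, C=5 → A+T=14, G+C=6
Perfect-match Tm = 2(14) + 4(6) = 28 + 24 = 52°C
Mismatches (positions where the bases are not complementary): 5 (at positions 4, 10, 13, 16, 17)
Effective Tm = 52 − 5×3 = 52 − 15 = 37°C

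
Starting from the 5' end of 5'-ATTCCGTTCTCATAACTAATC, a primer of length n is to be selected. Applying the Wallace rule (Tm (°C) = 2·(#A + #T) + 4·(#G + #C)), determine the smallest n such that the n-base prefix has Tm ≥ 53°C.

n = 21

First 20 bases: ATTCCGTTCTCATAACTAAT → Tm = 52°C (< 53°C)
First 21 bases: ATTCCGTTCTCATAACTAATC → Tm = 56°C (≥ 53°C)
Each additional base adds 2°C (A/T) or 4°C (G/C), so Tm is non-decreasing in n; n = 21 is the first length to reach 53°C.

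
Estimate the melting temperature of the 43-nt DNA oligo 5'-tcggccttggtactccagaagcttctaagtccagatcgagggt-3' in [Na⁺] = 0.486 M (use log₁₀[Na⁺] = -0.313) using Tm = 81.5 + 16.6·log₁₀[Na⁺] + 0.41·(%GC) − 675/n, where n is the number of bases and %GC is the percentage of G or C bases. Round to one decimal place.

82.5°C

Length n = 43. Base counts: A=9, G=12, T=11, C=11
G+C = 23, so %GC = 23/43 × 100 = 53.488%
Salt term: 16.6 × (-0.313) = -5.196
GC term: 0.41 × 53.488 = 21.93; length term: −675/43 = −15.698
Tm = 81.5 + (-5.196) + 21.93 − 15.698 = 82.536 → 82.5°C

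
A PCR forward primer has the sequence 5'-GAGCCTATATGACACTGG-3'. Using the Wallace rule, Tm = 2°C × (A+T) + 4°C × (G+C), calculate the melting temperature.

54°C

Base counts: C=4, A=5, T=4, G=5
So N_AT = 9 and N_GC = 9.
Tm = 2(9) + 4(9) = 18 + 36 = 54°C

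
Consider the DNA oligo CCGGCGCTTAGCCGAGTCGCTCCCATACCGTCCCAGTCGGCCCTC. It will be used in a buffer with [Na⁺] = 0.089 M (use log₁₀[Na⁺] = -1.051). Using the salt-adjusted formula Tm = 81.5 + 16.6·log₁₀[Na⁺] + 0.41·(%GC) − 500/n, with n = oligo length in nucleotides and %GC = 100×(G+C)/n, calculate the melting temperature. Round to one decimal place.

Length n = 45. Counting bases: A=5, G=11, C=21, T=8
G+C = 32, so %GC = 32/45 × 100 = 71.111%
Salt term: 16.6 × (-1.051) = -17.447
GC term: 0.41 × 71.111 = 29.156; length term: −500/45 = −11.111
Tm = 81.5 + (-17.447) + 29.156 − 11.111 = 82.098 → 82.1°C

82.1°C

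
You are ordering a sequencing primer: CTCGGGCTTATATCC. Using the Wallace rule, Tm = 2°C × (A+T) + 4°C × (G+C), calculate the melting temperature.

46°C

Scanning the sequence gives G=3, A=2, C=5, T=5.
So N_AT = 7 and N_GC = 8.
Tm = 2(7) + 4(8) = 14 + 32 = 46°C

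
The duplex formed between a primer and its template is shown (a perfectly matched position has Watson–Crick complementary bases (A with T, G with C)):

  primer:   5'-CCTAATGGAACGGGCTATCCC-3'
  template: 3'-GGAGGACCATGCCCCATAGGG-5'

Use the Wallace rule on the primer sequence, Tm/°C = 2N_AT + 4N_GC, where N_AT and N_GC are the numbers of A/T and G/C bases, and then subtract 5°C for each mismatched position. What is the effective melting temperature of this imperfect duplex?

46°C

Primer base counts: A=5, T=4, G=5, C=7 → A+T=9, G+C=12
Perfect-match Tm = 2(9) + 4(12) = 18 + 48 = 66°C
Mismatches (positions where the bases are not complementary): 4 (at positions 4, 5, 9, 15)
Effective Tm = 66 − 4×5 = 66 − 20 = 46°C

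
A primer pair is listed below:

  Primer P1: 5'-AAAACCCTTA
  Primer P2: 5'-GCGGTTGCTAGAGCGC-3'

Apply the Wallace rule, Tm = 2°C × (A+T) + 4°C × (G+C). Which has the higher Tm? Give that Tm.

Primer P1: A+T=7, G+C=3 → Tm = 2(7)+4(3) = 26°C
Primer P2: A+T=5, G+C=11 → Tm = 2(5)+4(11) = 54°C
26°C vs 54°C → primer P2 is higher.

Primer P2, 54°C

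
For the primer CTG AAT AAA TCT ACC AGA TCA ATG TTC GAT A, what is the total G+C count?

10

Scanning the sequence gives A=12, G=4, C=6, T=9.
G+C = 4 + 6 = 10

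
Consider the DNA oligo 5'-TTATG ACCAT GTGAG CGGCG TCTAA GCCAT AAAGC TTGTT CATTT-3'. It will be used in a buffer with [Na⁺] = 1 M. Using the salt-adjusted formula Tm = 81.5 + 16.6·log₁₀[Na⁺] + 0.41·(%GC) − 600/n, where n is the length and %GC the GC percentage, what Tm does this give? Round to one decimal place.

85.5°C

Length n = 45. Scanning the sequence gives C=9, T=15, A=11, G=10.
G+C = 19, so %GC = 19/45 × 100 = 42.222%
Salt term: 16.6 × (0) = 0
GC term: 0.41 × 42.222 = 17.311; length term: −600/45 = −13.333
Tm = 81.5 + (0) + 17.311 − 13.333 = 85.478 → 85.5°C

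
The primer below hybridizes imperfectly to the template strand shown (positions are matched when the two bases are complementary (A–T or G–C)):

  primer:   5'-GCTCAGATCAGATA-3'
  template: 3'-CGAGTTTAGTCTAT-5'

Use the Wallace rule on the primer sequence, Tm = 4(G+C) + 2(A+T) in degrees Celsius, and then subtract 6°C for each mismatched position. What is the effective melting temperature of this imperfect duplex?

34°C

Primer base counts: A=5, T=3, G=3, C=3 → A+T=8, G+C=6
Perfect-match Tm = 2(8) + 4(6) = 16 + 24 = 40°C
Mismatches (positions where the bases are not complementary): 1 (at position 6)
Effective Tm = 40 − 1×6 = 40 − 6 = 34°C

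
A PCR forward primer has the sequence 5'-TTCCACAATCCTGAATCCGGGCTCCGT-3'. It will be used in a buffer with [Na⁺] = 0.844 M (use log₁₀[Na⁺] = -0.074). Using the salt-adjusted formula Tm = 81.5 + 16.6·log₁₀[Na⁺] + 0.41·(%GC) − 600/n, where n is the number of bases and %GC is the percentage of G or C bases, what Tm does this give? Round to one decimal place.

Length n = 27. Scanning the sequence gives A=5, C=10, G=5, T=7.
G+C = 15, so %GC = 15/27 × 100 = 55.556%
Salt term: 16.6 × (-0.074) = -1.228
GC term: 0.41 × 55.556 = 22.778; length term: −600/27 = −22.222
Tm = 81.5 + (-1.228) + 22.778 − 22.222 = 80.828 → 80.8°C

80.8°C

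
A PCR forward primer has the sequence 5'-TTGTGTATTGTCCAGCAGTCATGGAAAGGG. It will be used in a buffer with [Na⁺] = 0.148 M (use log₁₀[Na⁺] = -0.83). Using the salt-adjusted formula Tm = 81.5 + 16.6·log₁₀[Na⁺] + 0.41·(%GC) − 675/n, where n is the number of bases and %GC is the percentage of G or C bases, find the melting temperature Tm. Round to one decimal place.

64.4°C

Length n = 30. Base counts: C=4, T=9, G=10, A=7
G+C = 14, so %GC = 14/30 × 100 = 46.667%
Salt term: 16.6 × (-0.83) = -13.778
GC term: 0.41 × 46.667 = 19.133; length term: −675/30 = −22.5
Tm = 81.5 + (-13.778) + 19.133 − 22.5 = 64.355 → 64.4°C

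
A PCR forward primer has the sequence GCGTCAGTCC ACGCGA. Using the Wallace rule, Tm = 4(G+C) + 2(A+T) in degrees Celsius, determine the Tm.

54°C

Counting bases: G=5, A=3, T=2, C=6
AT pairs contribute 5, GC pairs contribute 11.
Tm = 2(5) + 4(11) = 10 + 44 = 54°C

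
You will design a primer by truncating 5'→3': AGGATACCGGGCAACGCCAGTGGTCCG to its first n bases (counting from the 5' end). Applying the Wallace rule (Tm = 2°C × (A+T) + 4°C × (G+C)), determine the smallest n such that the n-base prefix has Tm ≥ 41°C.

n = 13

First 12 bases: AGGATACCGGGC → Tm = 40°C (< 41°C)
First 13 bases: AGGATACCGGGCA → Tm = 42°C (≥ 41°C)
Each additional base adds 2°C (A/T) or 4°C (G/C), so Tm is non-decreasing in n; n = 13 is the first length to reach 41°C.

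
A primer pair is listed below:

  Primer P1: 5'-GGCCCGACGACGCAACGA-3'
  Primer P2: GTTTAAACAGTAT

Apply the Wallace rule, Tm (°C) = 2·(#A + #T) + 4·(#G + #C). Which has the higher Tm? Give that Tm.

Primer P1, 62°C

Primer P1: A+T=5, G+C=13 → Tm = 2(5)+4(13) = 62°C
Primer P2: A+T=10, G+C=3 → Tm = 2(10)+4(3) = 32°C
62°C vs 32°C → primer P1 is higher.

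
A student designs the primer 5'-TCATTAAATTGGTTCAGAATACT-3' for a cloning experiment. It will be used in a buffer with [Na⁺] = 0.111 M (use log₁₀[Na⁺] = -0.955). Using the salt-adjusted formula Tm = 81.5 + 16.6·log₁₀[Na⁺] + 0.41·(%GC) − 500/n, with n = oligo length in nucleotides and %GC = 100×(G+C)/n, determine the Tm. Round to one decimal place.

Length n = 23. Scanning the sequence gives T=9, G=3, A=8, C=3.
G+C = 6, so %GC = 6/23 × 100 = 26.087%
Salt term: 16.6 × (-0.955) = -15.853
GC term: 0.41 × 26.087 = 10.696; length term: −500/23 = −21.739
Tm = 81.5 + (-15.853) + 10.696 − 21.739 = 54.604 → 54.6°C

54.6°C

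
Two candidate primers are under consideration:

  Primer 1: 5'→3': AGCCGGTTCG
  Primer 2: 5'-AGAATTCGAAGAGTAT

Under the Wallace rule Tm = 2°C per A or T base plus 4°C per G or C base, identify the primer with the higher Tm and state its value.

Primer 1: A+T=3, G+C=7 → Tm = 2(3)+4(7) = 34°C
Primer 2: A+T=11, G+C=5 → Tm = 2(11)+4(5) = 42°C
34°C vs 42°C → primer 2 is higher.

Primer 2, 42°C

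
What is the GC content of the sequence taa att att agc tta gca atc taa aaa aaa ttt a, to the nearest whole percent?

15%

Base counts: C=3, G=2, A=17, T=12
G+C = 2 + 3 = 5 out of 34 bases
%GC = 5/34 × 100 = 14.71% ≈ 15%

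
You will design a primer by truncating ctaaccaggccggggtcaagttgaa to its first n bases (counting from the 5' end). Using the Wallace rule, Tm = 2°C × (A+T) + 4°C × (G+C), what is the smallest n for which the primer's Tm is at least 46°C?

First 13 bases: CTAACCAGGCCGG → Tm = 44°C (< 46°C)
First 14 bases: CTAACCAGGCCGGG → Tm = 48°C (≥ 46°C)
Since every base adds ≥2°C, Tm only increases with n, so the threshold is first crossed at n = 14.

n = 14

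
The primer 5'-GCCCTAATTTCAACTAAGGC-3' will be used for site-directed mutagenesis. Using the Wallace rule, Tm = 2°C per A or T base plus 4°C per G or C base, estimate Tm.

58°C

C=6, G=3, A=6, T=5
AT pairs contribute 11, GC pairs contribute 9.
Tm = 2×11 + 4×9 = 58°C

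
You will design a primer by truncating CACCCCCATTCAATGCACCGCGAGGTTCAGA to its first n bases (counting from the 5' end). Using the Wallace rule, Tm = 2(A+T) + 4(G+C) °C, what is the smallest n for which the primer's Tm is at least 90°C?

n = 28

First 27 bases: CACCCCCATTCAATGCACCGCGAGGTT → Tm = 86°C (< 90°C)
First 28 bases: CACCCCCATTCAATGCACCGCGAGGTTC → Tm = 90°C (≥ 90°C)
Each additional base adds 2°C (A/T) or 4°C (G/C), so Tm is non-decreasing in n; n = 28 is the first length to reach 90°C.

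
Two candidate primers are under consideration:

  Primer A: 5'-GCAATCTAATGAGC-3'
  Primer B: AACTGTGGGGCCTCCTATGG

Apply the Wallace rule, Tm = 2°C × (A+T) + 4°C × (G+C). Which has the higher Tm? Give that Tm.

Primer B, 64°C

Primer A: A+T=8, G+C=6 → Tm = 2(8)+4(6) = 40°C
Primer B: A+T=8, G+C=12 → Tm = 2(8)+4(12) = 64°C
40°C vs 64°C → primer B is higher.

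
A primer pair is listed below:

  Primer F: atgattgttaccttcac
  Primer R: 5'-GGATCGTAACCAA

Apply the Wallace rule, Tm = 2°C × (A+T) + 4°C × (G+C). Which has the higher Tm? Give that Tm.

Primer F: A+T=11, G+C=6 → Tm = 2(11)+4(6) = 46°C
Primer R: A+T=7, G+C=6 → Tm = 2(7)+4(6) = 38°C
46°C vs 38°C → primer F is higher.

Primer F, 46°C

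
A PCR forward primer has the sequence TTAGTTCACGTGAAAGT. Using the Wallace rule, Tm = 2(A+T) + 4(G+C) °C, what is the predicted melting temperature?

Counting bases: A=5, T=6, G=4, C=2
So N_AT = 11 and N_GC = 6.
Tm = 2×11 + 4×6 = 46°C

46°C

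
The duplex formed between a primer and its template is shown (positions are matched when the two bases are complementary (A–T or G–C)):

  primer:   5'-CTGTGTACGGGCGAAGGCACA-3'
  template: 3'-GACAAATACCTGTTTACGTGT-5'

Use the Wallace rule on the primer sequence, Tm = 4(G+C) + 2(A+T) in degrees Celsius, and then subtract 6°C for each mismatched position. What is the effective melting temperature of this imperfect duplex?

Primer base counts: A=5, T=3, G=8, C=5 → A+T=8, G+C=13
Perfect-match Tm = 2(8) + 4(13) = 16 + 52 = 68°C
Mismatches (positions where the bases are not complementary): 5 (at positions 5, 8, 11, 13, 16)
Effective Tm = 68 − 5×6 = 68 − 30 = 38°C

38°C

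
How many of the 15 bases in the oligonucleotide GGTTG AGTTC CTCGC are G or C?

9

Base counts: A=1, T=5, G=5, C=4
Total G or C: 5 + 4 = 9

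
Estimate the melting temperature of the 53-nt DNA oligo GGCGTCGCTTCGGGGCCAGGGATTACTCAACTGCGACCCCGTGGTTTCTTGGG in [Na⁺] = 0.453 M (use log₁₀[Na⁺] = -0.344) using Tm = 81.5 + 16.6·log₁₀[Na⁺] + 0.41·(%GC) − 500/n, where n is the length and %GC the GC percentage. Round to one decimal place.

92.7°C

Length n = 53. Base counts: C=15, G=19, A=6, T=13
G+C = 34, so %GC = 34/53 × 100 = 64.151%
Salt term: 16.6 × (-0.344) = -5.71
GC term: 0.41 × 64.151 = 26.302; length term: −500/53 = −9.434
Tm = 81.5 + (-5.71) + 26.302 − 9.434 = 92.658 → 92.7°C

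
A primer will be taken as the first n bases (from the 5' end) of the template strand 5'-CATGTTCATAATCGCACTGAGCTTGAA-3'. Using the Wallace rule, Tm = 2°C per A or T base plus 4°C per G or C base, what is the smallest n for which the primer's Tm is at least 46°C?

First 16 bases: CATGTTCATAATCGCA → Tm = 44°C (< 46°C)
First 17 bases: CATGTTCATAATCGCAC → Tm = 48°C (≥ 46°C)
Since every base adds ≥2°C, Tm only increases with n, so the threshold is first crossed at n = 17.

n = 17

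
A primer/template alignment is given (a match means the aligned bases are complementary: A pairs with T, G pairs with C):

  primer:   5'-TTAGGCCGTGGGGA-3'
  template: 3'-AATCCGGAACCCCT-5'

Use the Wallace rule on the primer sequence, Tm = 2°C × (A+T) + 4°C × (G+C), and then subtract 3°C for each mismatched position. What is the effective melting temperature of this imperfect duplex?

Primer base counts: A=2, T=3, G=7, C=2 → A+T=5, G+C=9
Perfect-match Tm = 2(5) + 4(9) = 10 + 36 = 46°C
Mismatches (positions where the bases are not complementary): 1 (at position 8)
Effective Tm = 46 − 1×3 = 46 − 3 = 43°C

43°C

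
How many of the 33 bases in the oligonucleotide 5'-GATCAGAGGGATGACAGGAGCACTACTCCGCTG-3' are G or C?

Scanning the sequence gives A=9, T=5, C=8, G=11.
Total G or C: 11 + 8 = 19

19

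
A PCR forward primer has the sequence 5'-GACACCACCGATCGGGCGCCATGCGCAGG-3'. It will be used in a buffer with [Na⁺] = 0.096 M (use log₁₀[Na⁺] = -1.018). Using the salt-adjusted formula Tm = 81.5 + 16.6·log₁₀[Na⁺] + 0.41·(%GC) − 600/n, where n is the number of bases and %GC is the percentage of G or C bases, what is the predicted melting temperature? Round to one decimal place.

Length n = 29. Scanning the sequence gives A=6, T=2, C=11, G=10.
G+C = 21, so %GC = 21/29 × 100 = 72.414%
Salt term: 16.6 × (-1.018) = -16.899
GC term: 0.41 × 72.414 = 29.69; length term: −600/29 = −20.69
Tm = 81.5 + (-16.899) + 29.69 − 20.69 = 73.601 → 73.6°C

73.6°C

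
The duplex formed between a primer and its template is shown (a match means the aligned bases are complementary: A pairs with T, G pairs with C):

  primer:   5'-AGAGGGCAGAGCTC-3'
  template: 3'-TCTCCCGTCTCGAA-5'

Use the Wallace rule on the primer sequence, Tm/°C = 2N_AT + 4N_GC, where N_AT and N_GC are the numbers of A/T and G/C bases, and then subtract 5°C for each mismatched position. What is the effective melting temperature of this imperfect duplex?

Primer base counts: A=4, T=1, G=6, C=3 → A+T=5, G+C=9
Perfect-match Tm = 2(5) + 4(9) = 10 + 36 = 46°C
Mismatches (positions where the bases are not complementary): 1 (at position 14)
Effective Tm = 46 − 1×5 = 46 − 5 = 41°C

41°C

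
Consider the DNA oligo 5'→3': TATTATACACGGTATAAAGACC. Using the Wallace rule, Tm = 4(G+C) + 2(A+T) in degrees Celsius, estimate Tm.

58°C

Scanning the sequence gives G=3, A=9, T=6, C=4.
So N_AT = 15 and N_GC = 7.
Tm = 2×15 + 4×7 = 58°C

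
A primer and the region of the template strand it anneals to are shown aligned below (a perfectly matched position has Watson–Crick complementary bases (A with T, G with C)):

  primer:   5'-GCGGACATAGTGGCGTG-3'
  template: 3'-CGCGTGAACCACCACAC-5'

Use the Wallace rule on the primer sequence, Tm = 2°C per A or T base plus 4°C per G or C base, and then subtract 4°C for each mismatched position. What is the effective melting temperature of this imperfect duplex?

40°C

Primer base counts: A=3, T=3, G=8, C=3 → A+T=6, G+C=11
Perfect-match Tm = 2(6) + 4(11) = 12 + 44 = 56°C
Mismatches (positions where the bases are not complementary): 4 (at positions 4, 7, 9, 14)
Effective Tm = 56 − 4×4 = 56 − 16 = 40°C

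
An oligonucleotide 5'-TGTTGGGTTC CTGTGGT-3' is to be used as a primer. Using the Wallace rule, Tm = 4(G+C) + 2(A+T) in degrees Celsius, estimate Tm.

52°C

Counting bases: G=7, C=2, A=0, T=8
So N_AT = 8 and N_GC = 9.
Tm = 2(8) + 4(9) = 16 + 36 = 52°C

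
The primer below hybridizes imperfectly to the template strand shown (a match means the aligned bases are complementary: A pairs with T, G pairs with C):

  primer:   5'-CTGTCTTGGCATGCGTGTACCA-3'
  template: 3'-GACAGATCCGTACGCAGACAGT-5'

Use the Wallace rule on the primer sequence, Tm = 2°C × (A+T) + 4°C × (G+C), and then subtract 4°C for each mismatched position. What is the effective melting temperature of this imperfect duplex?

52°C

Primer base counts: A=3, T=7, G=6, C=6 → A+T=10, G+C=12
Perfect-match Tm = 2(10) + 4(12) = 20 + 48 = 68°C
Mismatches (positions where the bases are not complementary): 4 (at positions 7, 17, 19, 20)
Effective Tm = 68 − 4×4 = 68 − 16 = 52°C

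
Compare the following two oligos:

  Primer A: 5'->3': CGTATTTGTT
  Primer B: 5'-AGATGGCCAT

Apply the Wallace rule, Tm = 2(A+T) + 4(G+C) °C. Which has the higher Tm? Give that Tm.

Primer A: A+T=7, G+C=3 → Tm = 2(7)+4(3) = 26°C
Primer B: A+T=5, G+C=5 → Tm = 2(5)+4(5) = 30°C
26°C vs 30°C → primer B is higher.

Primer B, 30°C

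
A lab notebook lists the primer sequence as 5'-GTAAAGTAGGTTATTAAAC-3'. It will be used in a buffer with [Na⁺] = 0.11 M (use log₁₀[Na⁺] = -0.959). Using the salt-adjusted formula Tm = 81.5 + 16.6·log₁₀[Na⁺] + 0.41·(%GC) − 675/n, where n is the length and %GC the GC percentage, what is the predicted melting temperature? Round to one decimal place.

Length n = 19. A=8, T=6, C=1, G=4
G+C = 5, so %GC = 5/19 × 100 = 26.316%
Salt term: 16.6 × (-0.959) = -15.919
GC term: 0.41 × 26.316 = 10.79; length term: −675/19 = −35.526
Tm = 81.5 + (-15.919) + 10.79 − 35.526 = 40.845 → 40.8°C

40.8°C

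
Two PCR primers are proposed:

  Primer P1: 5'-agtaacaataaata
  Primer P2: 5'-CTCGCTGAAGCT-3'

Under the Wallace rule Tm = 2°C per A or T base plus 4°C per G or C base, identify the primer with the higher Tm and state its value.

Primer P2, 38°C

Primer P1: A+T=12, G+C=2 → Tm = 2(12)+4(2) = 32°C
Primer P2: A+T=5, G+C=7 → Tm = 2(5)+4(7) = 38°C
32°C vs 38°C → primer P2 is higher.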